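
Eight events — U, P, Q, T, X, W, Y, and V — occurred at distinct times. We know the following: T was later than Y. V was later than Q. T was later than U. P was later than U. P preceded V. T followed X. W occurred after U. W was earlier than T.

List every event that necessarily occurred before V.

Directly stated before V: P and Q.
U reaches V via U → P → V.
No chain forces Y (or any of the others) ahead of V.

P, Q, U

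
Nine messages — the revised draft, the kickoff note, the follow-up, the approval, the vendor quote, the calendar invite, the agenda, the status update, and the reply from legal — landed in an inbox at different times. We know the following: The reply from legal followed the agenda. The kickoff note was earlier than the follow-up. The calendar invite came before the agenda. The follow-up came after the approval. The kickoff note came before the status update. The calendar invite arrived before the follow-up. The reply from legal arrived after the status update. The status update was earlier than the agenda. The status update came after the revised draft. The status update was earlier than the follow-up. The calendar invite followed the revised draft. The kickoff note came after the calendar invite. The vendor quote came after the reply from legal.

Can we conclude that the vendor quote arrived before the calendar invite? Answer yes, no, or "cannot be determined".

Tracing the constraints gives the calendar invite → the agenda → the reply from legal → the vendor quote, so the calendar invite must come before the vendor quote.
That means the vendor quote cannot be before the calendar invite.

no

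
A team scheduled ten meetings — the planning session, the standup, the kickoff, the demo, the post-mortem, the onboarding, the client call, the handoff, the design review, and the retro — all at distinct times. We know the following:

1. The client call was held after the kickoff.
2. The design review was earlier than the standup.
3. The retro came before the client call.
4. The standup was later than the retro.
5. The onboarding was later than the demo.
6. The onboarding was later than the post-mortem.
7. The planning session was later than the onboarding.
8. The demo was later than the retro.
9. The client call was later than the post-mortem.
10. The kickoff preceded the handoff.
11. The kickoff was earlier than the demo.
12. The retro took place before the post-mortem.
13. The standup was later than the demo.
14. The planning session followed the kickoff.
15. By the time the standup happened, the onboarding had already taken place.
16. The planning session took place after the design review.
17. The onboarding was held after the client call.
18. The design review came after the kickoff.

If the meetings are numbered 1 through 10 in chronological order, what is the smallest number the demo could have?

The kickoff and the retro must both come before the demo — 2 forced predecessors.
Nothing else is forced ahead of the demo, so its earliest slot is position 2 + 1 = 3.

3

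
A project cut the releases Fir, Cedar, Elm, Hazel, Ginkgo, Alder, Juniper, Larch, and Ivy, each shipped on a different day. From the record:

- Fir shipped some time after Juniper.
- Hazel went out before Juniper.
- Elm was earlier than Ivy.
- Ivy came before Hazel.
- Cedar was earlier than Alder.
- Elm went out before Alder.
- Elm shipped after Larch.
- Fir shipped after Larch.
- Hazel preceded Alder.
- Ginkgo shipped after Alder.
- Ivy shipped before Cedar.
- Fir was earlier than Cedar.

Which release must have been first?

Larch

Larch has a chain of constraints placing it before every other release, so Larch must be first.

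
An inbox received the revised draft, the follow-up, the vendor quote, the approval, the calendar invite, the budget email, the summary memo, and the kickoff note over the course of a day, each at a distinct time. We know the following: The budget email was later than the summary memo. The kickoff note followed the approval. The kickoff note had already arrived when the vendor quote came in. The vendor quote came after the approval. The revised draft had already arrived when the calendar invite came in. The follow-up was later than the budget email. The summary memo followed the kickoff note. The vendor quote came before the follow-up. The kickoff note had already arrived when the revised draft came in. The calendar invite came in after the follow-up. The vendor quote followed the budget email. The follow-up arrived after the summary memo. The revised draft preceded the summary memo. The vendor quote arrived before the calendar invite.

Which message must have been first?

the approval

The approval has a chain of constraints placing it before every other message, so the approval must be first.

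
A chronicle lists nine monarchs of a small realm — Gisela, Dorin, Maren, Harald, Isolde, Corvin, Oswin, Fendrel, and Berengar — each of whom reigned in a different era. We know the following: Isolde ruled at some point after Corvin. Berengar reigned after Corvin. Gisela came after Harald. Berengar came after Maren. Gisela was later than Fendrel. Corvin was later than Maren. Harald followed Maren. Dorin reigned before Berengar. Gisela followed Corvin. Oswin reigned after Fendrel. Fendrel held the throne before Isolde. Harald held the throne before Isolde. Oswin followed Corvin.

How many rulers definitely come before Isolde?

4

Directly stated before Isolde: Corvin, Fendrel, and Harald.
Maren reaches Isolde via Maren → Corvin → Isolde.
No chain forces Berengar (or any of the others) ahead of Isolde.
That's Corvin, Fendrel, Harald, and Maren — 4 in all.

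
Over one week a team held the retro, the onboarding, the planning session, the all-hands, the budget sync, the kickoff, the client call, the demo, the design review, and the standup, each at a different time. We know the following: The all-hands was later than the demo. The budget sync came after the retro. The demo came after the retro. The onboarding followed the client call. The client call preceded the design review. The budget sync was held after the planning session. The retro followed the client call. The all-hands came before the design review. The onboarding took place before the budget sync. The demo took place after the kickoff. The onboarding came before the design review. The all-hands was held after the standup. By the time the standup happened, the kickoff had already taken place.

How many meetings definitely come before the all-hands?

5

Directly stated before the all-hands: the demo and the standup.
The client call reaches the all-hands via the client call → the retro → the demo → the all-hands.
The kickoff reaches the all-hands via the kickoff → the standup → the all-hands.
The retro reaches the all-hands via the retro → the demo → the all-hands.
That's the client call, the demo, the kickoff, the retro, and the standup — 5 in all.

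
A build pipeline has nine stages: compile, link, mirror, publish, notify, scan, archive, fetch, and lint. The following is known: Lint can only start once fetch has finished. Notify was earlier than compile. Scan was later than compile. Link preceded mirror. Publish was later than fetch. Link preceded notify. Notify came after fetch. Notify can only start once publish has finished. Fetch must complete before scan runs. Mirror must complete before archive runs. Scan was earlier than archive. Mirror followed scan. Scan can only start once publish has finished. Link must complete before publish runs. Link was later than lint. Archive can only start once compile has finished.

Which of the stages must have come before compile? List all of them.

fetch, link, lint, notify, publish

Directly stated before compile: notify.
Fetch reaches compile via fetch → notify → compile.
Link reaches compile via link → notify → compile.
Lint reaches compile via lint → link → notify → compile.
Likewise publish reaches compile by chaining the stated constraints.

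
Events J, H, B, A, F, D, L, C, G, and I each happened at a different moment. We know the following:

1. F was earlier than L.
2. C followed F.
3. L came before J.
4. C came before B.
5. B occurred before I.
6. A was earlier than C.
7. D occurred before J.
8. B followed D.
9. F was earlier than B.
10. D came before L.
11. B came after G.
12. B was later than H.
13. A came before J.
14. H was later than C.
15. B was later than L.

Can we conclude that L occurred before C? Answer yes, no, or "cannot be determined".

cannot be determined

No chain of stated constraints runs from L to C, and none runs from C to L either.
So the relative order of L and C is not fixed by the given facts.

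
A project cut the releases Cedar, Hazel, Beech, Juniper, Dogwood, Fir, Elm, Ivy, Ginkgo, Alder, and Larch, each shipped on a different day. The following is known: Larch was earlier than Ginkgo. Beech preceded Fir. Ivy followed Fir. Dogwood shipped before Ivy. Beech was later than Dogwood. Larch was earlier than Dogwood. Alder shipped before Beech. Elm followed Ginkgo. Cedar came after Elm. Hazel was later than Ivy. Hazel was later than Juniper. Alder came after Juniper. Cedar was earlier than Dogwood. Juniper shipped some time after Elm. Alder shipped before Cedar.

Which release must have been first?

Larch

Larch has a chain of constraints placing it before every other release, so Larch must be first.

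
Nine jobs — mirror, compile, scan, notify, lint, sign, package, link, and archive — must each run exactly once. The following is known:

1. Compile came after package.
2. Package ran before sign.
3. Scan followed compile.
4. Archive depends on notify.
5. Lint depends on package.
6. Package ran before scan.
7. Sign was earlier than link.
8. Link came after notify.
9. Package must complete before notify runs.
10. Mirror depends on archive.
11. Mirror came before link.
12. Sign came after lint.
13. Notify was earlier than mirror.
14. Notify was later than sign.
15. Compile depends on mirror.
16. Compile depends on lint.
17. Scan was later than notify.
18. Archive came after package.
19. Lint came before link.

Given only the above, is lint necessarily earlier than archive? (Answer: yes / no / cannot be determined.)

yes

Chain the constraints: lint → sign → notify → archive. Each link is directly stated, so lint comes before archive.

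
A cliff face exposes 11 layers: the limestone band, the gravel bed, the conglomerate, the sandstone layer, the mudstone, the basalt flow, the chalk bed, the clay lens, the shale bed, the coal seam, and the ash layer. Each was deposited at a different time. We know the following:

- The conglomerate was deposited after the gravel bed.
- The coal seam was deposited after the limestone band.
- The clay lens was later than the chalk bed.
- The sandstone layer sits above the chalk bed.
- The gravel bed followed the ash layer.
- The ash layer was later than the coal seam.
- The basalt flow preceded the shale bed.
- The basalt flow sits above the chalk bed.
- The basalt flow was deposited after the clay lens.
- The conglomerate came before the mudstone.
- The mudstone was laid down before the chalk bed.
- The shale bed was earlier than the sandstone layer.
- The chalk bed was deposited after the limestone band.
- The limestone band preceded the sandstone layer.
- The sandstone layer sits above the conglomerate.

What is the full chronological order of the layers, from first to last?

The constraints fix every adjacent pair, so only one ordering works:
the limestone band → the coal seam → the ash layer → the gravel bed → the conglomerate → the mudstone → the chalk bed → the clay lens → the basalt flow → the shale bed → the sandstone layer.

the limestone band, the coal seam, the ash layer, the gravel bed, the conglomerate, the mudstone, the chalk bed, the clay lens, the basalt flow, the shale bed, the sandstone layer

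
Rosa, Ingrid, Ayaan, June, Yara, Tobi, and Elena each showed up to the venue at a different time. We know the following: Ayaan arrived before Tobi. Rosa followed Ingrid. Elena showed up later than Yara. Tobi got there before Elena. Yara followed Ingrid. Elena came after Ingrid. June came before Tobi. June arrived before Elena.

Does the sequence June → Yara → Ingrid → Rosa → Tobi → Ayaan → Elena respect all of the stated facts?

no

The constraints require Ayaan before Tobi, but in the proposed sequence Tobi appears ahead of Ayaan. That one violation is enough.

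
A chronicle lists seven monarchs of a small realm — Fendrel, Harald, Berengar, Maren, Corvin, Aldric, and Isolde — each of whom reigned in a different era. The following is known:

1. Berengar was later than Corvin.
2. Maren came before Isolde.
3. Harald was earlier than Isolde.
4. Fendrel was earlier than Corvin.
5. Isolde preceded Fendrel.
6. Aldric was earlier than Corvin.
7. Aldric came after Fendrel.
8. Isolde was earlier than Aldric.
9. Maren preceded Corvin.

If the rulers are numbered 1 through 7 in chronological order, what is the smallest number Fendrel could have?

Harald, Isolde, and Maren must all come before Fendrel — 3 forced predecessors.
Nothing else is forced ahead of Fendrel, so their earliest slot is position 3 + 1 = 4.

4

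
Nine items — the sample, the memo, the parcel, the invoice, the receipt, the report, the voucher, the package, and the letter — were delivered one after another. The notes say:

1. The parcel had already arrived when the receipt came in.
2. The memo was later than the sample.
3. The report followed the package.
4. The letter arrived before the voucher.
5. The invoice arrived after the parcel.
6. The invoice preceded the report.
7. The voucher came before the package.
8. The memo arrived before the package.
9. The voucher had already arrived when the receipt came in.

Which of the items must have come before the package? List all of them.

the letter, the memo, the sample, the voucher

Directly stated before the package: the memo and the voucher.
The letter reaches the package via the letter → the voucher → the package.
The sample reaches the package via the sample → the memo → the package.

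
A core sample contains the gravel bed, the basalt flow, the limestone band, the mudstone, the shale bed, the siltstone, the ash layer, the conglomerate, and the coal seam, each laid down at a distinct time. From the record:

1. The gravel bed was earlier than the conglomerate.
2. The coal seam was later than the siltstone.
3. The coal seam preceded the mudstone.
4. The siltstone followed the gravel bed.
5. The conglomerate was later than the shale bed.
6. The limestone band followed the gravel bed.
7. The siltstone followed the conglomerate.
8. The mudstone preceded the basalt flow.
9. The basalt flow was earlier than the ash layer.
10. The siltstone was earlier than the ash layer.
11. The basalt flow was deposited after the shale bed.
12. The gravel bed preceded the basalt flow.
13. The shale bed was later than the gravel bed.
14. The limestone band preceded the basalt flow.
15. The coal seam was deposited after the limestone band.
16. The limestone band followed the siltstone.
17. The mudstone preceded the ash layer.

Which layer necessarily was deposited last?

Every other layer has a chain of constraints placing it before the ash layer, so the ash layer is last.

the ash layer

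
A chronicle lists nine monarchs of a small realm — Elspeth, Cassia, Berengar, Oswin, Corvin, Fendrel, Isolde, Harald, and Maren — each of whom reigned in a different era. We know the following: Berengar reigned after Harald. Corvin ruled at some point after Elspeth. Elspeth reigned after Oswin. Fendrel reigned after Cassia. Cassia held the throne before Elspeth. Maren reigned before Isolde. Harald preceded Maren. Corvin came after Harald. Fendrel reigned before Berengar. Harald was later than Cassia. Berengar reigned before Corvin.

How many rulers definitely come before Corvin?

6

Directly stated before Corvin: Berengar, Elspeth, and Harald.
Cassia reaches Corvin via Cassia → Harald → Corvin.
Fendrel reaches Corvin via Fendrel → Berengar → Corvin.
Oswin reaches Corvin via Oswin → Elspeth → Corvin.
No chain forces Maren (or any of the others) ahead of Corvin.
That's Berengar, Cassia, Elspeth, Fendrel, Harald, and Oswin — 6 in all.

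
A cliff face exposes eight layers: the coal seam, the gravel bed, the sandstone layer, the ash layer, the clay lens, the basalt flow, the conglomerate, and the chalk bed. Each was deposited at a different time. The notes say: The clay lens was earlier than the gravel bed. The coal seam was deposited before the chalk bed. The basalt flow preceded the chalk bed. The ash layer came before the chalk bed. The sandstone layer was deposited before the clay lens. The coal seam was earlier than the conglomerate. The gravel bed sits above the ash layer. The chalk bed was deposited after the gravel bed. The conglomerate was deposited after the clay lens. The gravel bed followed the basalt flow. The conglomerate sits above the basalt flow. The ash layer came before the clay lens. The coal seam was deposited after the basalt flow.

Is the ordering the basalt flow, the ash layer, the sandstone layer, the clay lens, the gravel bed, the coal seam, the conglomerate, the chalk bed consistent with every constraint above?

Check each stated constraint against the proposed order — e.g. the basalt flow is ahead of the conglomerate; the basalt flow is ahead of the chalk bed. Every pair is in the required order; nothing is violated.

yes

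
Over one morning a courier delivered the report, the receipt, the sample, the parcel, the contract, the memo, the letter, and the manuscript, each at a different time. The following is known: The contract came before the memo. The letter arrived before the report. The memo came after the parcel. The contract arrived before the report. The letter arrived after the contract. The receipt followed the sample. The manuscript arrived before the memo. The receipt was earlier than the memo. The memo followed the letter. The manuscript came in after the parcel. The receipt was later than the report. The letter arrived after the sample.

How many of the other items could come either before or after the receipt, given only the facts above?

2

Forced before the receipt: the contract, the letter, the report, and the sample; forced after the receipt: the memo.
That leaves the manuscript and the parcel with no forced order relative to the receipt — 2.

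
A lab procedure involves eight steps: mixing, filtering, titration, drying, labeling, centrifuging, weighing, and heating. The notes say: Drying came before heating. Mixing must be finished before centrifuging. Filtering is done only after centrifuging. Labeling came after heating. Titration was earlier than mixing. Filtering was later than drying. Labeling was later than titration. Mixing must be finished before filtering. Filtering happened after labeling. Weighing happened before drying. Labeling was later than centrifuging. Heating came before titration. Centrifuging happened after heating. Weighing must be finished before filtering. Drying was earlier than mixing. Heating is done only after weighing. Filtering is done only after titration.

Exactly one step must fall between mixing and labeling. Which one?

centrifuging

Tracing the constraints gives mixing → centrifuging → labeling, so centrifuging sits after mixing and before labeling.
No other step is forced both after mixing and before labeling.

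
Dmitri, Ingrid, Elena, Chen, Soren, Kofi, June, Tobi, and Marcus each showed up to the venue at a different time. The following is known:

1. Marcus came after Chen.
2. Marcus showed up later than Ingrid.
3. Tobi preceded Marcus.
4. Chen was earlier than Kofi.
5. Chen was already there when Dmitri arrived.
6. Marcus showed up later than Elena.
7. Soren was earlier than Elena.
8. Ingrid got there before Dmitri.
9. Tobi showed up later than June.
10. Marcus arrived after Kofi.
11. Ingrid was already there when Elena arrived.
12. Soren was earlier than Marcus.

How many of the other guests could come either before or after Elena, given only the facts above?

Forced before Elena: Ingrid and Soren; forced after Elena: Marcus.
That leaves Chen, Dmitri, June, Kofi, and Tobi with no forced order relative to Elena — 5.

5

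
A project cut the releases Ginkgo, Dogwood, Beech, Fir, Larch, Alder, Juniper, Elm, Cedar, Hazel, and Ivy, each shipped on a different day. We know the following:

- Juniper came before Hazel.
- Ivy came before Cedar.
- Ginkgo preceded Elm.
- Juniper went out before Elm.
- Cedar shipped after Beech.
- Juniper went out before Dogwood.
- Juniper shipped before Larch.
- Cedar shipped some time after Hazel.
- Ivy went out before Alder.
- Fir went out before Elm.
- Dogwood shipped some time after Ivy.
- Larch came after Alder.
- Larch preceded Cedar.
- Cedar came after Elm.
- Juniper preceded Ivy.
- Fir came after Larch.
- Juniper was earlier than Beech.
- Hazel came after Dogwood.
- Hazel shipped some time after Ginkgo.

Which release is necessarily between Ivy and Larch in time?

Alder

Tracing the constraints gives Ivy → Alder → Larch, so Alder sits after Ivy and before Larch.
No other release is forced both after Ivy and before Larch.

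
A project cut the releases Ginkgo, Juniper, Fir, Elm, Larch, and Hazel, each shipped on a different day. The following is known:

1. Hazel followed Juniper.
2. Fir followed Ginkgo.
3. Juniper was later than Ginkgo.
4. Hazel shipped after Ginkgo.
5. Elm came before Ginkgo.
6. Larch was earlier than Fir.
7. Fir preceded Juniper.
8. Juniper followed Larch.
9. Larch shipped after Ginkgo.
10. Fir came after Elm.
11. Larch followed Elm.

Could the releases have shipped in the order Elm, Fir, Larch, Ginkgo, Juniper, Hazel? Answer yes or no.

The constraints require Ginkgo before Fir, but in the proposed sequence Fir appears ahead of Ginkgo. That one violation is enough.

no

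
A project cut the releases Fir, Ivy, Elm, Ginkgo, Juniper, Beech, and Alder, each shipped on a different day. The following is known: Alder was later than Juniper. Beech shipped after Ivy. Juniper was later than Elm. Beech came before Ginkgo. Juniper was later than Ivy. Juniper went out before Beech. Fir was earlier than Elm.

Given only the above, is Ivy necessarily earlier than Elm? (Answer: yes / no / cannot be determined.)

cannot be determined

No chain of stated constraints runs from Ivy to Elm, and none runs from Elm to Ivy either.
So the relative order of Ivy and Elm is not fixed by the given facts.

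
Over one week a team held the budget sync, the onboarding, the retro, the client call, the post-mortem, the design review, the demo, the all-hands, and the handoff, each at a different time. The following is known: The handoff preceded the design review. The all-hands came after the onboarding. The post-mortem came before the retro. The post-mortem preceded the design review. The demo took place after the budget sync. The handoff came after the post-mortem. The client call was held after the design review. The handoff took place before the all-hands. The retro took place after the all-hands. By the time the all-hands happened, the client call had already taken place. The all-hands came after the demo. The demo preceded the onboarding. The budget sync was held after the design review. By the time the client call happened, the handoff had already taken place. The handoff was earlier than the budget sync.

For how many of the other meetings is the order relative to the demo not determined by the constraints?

1

Forced before the demo: the budget sync, the design review, the handoff, and the post-mortem; forced after the demo: the all-hands, the onboarding, and the retro.
That leaves the client call with no forced order relative to the demo — 1.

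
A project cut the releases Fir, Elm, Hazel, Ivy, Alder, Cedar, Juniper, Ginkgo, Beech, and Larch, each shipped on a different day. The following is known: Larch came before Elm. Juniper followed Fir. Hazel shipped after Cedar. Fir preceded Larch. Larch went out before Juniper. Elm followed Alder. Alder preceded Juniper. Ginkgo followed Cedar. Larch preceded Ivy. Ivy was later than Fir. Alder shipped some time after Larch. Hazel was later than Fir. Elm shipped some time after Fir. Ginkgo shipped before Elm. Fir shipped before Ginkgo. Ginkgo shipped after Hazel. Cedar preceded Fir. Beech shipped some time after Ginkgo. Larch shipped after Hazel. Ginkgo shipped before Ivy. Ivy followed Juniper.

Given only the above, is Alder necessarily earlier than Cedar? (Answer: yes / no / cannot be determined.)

Tracing the constraints gives Cedar → Hazel → Larch → Alder, so Cedar must come before Alder.
That means Alder cannot be before Cedar.

no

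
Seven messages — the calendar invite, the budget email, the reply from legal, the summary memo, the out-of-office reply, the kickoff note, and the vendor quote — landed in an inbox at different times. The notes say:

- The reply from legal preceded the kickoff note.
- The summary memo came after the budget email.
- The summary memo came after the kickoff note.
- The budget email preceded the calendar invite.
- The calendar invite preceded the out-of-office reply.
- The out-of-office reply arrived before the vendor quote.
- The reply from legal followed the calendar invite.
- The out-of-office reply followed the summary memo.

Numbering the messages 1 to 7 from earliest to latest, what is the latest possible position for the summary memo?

The summary memo must come before the out-of-office reply and the vendor quote — 2 messages forced after it.
Everything else can be placed before the summary memo in some valid order, so the summary memo can sit as late as position 7 − 2 = 5.

5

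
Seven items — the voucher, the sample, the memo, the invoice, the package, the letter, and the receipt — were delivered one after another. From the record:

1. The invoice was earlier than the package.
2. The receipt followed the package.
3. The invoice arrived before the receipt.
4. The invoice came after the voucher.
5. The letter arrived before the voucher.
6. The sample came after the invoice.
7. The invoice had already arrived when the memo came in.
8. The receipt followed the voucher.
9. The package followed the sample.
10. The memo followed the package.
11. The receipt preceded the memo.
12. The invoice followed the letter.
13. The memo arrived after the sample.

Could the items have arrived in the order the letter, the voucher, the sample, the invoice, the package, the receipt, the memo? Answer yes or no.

no

The constraints require the invoice before the sample, but in the proposed sequence the sample appears ahead of the invoice. That one violation is enough.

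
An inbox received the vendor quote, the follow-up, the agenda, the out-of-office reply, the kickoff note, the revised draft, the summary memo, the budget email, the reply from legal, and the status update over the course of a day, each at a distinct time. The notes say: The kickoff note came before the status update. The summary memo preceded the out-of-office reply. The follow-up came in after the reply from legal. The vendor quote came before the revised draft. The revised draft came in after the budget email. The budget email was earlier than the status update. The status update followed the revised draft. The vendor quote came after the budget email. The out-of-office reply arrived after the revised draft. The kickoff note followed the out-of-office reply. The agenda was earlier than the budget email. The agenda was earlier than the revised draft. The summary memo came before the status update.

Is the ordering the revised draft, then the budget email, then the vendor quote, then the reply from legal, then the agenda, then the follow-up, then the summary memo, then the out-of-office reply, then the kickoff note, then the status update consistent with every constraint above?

no

The constraints require the vendor quote before the revised draft, but in the proposed sequence the revised draft appears ahead of the vendor quote. That one violation is enough.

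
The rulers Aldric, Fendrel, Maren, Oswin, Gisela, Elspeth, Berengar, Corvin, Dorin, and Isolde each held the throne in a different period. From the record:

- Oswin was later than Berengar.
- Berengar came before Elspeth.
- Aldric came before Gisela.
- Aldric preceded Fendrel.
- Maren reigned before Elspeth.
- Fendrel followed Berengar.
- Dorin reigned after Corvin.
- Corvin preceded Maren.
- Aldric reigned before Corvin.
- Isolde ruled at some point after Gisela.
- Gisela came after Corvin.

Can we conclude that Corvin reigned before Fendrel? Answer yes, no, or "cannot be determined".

No chain of stated constraints runs from Corvin to Fendrel, and none runs from Fendrel to Corvin either.
So the relative order of Corvin and Fendrel is not fixed by the given facts.

cannot be determined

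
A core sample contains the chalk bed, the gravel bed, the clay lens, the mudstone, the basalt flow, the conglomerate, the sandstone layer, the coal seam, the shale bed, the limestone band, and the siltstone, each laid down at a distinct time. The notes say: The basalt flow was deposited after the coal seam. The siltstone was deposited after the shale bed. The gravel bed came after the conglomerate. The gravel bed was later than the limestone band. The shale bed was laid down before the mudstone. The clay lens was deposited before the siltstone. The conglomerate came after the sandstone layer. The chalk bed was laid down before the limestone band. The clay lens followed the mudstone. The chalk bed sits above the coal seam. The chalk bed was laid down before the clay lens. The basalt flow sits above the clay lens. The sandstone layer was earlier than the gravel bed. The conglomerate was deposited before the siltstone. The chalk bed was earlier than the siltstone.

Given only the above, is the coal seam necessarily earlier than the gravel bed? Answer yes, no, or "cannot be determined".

Chain the constraints: the coal seam → the chalk bed → the limestone band → the gravel bed. Each link is directly stated, so the coal seam comes before the gravel bed.

yes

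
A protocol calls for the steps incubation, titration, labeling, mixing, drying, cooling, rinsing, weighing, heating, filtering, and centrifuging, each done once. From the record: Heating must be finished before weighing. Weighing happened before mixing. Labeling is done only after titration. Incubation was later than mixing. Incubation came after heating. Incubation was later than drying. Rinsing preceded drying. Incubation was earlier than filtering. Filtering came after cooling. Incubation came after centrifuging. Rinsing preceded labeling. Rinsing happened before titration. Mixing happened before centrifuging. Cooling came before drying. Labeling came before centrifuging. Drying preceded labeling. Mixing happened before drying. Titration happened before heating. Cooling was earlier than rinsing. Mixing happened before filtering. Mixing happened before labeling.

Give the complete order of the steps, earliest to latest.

The constraints fix every adjacent pair, so only one ordering works:
cooling → rinsing → titration → heating → weighing → mixing → drying → labeling → centrifuging → incubation → filtering.

cooling, rinsing, titration, heating, weighing, mixing, drying, labeling, centrifuging, incubation, filtering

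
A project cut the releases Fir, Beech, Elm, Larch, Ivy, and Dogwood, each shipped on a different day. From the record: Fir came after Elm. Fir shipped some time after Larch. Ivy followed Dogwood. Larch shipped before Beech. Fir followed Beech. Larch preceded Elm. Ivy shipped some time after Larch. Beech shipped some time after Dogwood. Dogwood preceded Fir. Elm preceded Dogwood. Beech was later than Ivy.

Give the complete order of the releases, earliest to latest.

The constraints fix every adjacent pair, so only one ordering works:
Larch → Elm → Dogwood → Ivy → Beech → Fir.

Larch, Elm, Dogwood, Ivy, Beech, Fir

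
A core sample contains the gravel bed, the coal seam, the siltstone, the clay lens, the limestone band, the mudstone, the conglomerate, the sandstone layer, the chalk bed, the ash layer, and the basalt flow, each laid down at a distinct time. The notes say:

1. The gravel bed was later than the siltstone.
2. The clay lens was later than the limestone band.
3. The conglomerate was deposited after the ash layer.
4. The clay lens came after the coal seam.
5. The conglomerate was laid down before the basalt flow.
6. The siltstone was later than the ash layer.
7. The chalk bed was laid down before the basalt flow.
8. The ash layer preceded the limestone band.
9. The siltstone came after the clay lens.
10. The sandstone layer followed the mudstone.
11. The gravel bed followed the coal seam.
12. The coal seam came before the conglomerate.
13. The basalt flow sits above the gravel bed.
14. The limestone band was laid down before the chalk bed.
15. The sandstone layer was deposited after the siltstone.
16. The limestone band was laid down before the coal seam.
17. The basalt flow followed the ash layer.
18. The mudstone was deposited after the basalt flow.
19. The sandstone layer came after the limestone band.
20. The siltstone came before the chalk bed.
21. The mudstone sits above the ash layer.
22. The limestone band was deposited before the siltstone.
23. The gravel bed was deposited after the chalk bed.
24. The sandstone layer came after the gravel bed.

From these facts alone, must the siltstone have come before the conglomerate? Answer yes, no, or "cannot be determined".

No chain of stated constraints runs from the siltstone to the conglomerate, and none runs from the conglomerate to the siltstone either.
So the relative order of the siltstone and the conglomerate is not fixed by the given facts.

cannot be determined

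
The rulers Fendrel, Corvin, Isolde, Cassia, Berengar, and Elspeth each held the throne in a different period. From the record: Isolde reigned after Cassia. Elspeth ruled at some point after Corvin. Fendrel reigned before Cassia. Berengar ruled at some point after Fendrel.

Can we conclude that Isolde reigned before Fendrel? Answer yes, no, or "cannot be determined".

Tracing the constraints gives Fendrel → Cassia → Isolde, so Fendrel must come before Isolde.
That means Isolde cannot be before Fendrel.

no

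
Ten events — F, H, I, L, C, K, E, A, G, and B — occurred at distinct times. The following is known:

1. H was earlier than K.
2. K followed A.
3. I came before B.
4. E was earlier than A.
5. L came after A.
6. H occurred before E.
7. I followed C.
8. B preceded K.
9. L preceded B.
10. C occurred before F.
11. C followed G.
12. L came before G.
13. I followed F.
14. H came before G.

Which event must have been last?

K

Every other event has a chain of constraints placing it before K, so K is last.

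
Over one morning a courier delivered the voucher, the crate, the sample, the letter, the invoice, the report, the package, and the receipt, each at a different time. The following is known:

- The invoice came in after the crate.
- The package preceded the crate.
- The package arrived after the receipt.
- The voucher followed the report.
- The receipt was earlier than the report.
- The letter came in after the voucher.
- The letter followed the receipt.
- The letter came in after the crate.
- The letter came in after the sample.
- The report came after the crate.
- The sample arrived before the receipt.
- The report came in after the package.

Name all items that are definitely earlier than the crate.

the package, the receipt, the sample

Directly stated before the crate: the package.
The receipt reaches the crate via the receipt → the package → the crate.
The sample reaches the crate via the sample → the receipt → the package → the crate.
No chain forces the report (or any of the others) ahead of the crate.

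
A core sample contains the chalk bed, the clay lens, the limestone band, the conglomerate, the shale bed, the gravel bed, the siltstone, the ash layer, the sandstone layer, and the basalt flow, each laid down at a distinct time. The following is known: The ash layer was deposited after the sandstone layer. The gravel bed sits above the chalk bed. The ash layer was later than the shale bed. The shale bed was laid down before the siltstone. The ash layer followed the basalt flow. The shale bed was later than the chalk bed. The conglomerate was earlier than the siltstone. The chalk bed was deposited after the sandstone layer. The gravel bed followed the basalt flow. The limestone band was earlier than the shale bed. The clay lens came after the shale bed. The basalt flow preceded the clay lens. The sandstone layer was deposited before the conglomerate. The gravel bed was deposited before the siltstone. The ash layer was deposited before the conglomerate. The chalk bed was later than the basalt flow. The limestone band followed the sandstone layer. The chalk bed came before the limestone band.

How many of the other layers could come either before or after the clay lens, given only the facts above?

Forced before the clay lens: the basalt flow, the chalk bed, the limestone band, the sandstone layer, and the shale bed.
That leaves the ash layer, the conglomerate, the gravel bed, and the siltstone with no forced order relative to the clay lens — 4.

4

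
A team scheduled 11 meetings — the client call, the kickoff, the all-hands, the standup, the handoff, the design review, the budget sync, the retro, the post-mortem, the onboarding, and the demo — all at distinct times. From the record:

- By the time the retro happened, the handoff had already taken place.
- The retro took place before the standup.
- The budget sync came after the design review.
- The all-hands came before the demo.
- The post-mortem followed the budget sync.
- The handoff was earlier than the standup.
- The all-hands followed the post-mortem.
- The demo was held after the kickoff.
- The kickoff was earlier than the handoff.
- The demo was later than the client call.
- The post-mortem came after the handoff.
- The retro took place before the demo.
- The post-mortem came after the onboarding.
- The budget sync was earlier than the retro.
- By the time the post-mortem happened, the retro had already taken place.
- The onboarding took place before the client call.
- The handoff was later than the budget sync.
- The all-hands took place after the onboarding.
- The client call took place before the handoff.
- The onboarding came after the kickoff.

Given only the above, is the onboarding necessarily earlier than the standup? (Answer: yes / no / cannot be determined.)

yes

Chain the constraints: the onboarding → the client call → the handoff → the standup. Each link is directly stated, so the onboarding comes before the standup.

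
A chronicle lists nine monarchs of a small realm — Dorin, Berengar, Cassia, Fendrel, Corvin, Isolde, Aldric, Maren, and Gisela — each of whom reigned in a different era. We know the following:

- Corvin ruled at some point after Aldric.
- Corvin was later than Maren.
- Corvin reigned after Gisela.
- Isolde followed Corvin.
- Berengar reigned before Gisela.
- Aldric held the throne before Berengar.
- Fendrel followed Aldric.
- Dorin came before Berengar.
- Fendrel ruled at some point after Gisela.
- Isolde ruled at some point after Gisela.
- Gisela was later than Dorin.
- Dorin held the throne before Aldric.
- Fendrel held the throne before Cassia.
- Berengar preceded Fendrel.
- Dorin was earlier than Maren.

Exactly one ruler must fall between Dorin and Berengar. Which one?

Tracing the constraints gives Dorin → Aldric → Berengar, so Aldric sits after Dorin and before Berengar.
No other ruler is forced both after Dorin and before Berengar.

Aldric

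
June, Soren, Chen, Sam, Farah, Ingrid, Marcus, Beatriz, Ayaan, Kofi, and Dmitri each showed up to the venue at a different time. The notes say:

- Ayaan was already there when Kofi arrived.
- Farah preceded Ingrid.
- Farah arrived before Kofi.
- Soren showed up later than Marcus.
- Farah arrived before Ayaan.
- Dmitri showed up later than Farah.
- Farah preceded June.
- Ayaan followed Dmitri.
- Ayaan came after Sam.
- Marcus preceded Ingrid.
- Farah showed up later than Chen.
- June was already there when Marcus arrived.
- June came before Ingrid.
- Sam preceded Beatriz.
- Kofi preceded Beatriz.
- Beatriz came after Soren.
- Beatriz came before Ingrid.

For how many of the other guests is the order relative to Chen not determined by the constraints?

1

Forced after Chen: Ayaan, Beatriz, Dmitri, Farah, Ingrid, June, Kofi, Marcus, and Soren.
That leaves Sam with no forced order relative to Chen — 1.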